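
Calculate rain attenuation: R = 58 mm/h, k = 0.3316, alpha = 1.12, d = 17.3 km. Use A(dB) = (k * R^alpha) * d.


gamma = 0.3316 * 58^1.12 = 31.307895 dB/km
A = 31.307895 * 17.3 = 541.63 dB

541.63 dB


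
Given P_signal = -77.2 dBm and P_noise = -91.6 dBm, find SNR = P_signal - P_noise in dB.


SNR = -77.2 - (-91.6) = 14.4 dB

14.4 dB


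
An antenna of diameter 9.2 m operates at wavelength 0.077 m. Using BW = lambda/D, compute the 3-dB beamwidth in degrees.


BW_rad = 0.077 / 9.2 = 0.00837
BW_deg = 0.48 degrees

0.48 degrees


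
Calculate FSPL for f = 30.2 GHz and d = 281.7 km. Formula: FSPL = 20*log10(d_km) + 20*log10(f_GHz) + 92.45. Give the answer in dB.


20*log10(281.7) = 49.0
20*log10(30.2) = 29.6
FSPL = 171.0 dB

171.0 dB


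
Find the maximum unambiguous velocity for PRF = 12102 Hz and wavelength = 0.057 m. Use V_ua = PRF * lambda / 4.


V_ua = 12102 * 0.057 / 4 = 172.5 m/s

172.5 m/s


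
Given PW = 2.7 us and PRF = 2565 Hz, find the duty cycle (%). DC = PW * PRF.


DC = 2.7e-6 * 2565 * 100 = 0.69%

0.69%


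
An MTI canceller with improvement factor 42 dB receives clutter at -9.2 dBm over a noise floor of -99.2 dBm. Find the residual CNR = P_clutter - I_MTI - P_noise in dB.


CNR = -9.2 - 42 - (-99.2) = 48.0 dB

48.0 dB


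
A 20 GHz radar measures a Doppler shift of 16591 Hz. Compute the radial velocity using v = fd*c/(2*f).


v = 16591 * 3e8 / (2 * 20000000000.0) = 124.4 m/s

124.4 m/s


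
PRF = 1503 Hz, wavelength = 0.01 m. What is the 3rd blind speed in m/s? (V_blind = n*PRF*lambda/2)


V_blind = 3 * 1503 * 0.01 / 2 = 22.5 m/s

22.5 m/s


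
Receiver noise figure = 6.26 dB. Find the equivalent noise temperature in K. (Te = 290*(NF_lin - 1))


NF_lin = 10^(6.26/10) = 4.226686
Te = 290 * (4.226686 - 1) = 935.7 K

935.7 K


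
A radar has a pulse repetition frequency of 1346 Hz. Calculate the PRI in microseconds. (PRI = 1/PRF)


PRI = 1/1346 = 0.0007429421 s = 742.9 us

742.9 us


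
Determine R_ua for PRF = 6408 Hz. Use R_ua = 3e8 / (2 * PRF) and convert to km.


R_ua = 3e8 / (2 * 6408) = 23408.2 m = 23.4 km

23.4 km


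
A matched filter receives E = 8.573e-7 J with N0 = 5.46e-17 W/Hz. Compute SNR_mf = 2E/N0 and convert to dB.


SNR_lin = 2 * 8.573e-7 / 5.46e-17 = 3.14e10
SNR_dB = 10*log10(3.14e10) = 105.0 dB

105.0 dB


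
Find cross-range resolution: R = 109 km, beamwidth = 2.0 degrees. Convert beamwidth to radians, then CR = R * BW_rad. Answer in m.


BW_rad = 0.034906585
CR = 109000 * 0.034906585 = 3804.8 m

3804.8 m


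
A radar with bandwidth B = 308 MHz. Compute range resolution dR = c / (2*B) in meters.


dR = 3e8 / (2 * 308000000.0) = 0.49 m

0.49 m


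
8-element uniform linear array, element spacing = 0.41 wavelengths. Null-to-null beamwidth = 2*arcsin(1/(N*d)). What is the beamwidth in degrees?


1/(N*d) = 1/(8*0.41) = 0.304878
BW = 2*arcsin(0.304878) = 35.5 degrees

35.5 degrees


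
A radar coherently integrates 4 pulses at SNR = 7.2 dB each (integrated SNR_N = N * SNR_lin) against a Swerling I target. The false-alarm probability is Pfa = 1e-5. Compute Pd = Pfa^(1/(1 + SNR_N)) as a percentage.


SNR_lin = 10^(7.2/10) = 5.24807
SNR_N = 4 * 5.24807 = 20.99228
1/(1 + SNR_N) = 1/21.99228 = 0.0454705
Pd = (1e-5)^0.0454705 = 0.59244
Pd = 59.2%

59.2%


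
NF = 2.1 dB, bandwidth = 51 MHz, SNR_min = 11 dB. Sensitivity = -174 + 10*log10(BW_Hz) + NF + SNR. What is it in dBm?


10*log10(51000000.0) = 77.08
S = -174 + 77.08 + 2.1 + 11 = -83.8 dBm

-83.8 dBm


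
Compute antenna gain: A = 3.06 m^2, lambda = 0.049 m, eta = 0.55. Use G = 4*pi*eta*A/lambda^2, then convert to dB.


G_linear = 4*pi*0.55*3.06/0.049^2 = 8808.5
G_dB = 10*log10(8808.5) = 39.4 dB

39.4 dB


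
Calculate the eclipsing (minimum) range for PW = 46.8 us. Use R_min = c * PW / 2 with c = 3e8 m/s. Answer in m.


R_min = 3e8 * 46.8e-6 / 2 = 7020.0 m

7020.0 m


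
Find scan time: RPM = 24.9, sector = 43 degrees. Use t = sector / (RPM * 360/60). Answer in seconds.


t = 43 / (24.9 * 360) * 60 = 0.29 s

0.29 s


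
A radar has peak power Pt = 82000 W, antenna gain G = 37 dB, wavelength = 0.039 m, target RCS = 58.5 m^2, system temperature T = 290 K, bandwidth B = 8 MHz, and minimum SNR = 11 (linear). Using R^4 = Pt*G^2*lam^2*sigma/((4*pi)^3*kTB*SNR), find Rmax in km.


G_lin = 10^(37/10) = 5011.872336
R^4 = 82000 * 5011.872336^2 * 0.039^2 * 58.5 / ((4*pi)^3 * 1.38e-23 * 290 * 8000000.0 * 11)
R^4 = 2.62246e20 m^4
R_max = (2.62246e20)^(1/4) = 127255.7 m = 127.3 km

127.3 km


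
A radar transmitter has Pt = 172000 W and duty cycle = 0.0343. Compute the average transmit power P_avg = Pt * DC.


P_avg = 172000 * 0.0343 = 5899.6 W

5899.6 W


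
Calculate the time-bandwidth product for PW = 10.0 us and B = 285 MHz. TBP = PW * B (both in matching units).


TBP = 10.0 * 285 = 2850.0

2850.0


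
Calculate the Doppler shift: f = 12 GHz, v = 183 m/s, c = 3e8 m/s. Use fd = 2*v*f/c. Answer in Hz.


fd = 2 * 183 * 12000000000.0 / 3e8 = 14640.0 Hz

14640.0 Hz


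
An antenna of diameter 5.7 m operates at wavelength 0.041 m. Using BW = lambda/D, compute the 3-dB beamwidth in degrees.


BW_rad = 0.041 / 5.7 = 0.007193
BW_deg = 0.41 degrees

0.41 degrees


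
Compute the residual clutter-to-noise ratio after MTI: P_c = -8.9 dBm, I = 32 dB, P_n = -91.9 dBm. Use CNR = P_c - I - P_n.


CNR = -8.9 - 32 - (-91.9) = 51.0 dB

51.0 dB


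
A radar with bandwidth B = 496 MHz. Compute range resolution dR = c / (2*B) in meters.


dR = 3e8 / (2 * 496000000.0) = 0.3 m

0.3 m


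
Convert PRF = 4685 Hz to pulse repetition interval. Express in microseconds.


PRI = 1/4685 = 0.0002134472 s = 213.4 us

213.4 us


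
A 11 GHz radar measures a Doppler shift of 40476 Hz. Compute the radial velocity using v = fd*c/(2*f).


v = 40476 * 3e8 / (2 * 11000000000.0) = 551.9 m/s

551.9 m/s


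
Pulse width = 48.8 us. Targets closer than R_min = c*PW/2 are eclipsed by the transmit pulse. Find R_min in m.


R_min = 3e8 * 48.8e-6 / 2 = 7320.0 m

7320.0 m


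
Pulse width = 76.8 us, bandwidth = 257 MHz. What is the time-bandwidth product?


TBP = 76.8 * 257 = 19737.6

19737.6


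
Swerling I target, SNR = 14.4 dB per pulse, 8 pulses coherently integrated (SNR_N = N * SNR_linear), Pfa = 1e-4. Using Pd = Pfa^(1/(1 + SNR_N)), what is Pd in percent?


SNR_lin = 10^(14.4/10) = 27.54229
SNR_N = 8 * 27.54229 = 220.33832
1/(1 + SNR_N) = 1/221.33832 = 0.004518
Pd = (1e-4)^0.004518 = 0.95924
Pd = 95.9%

95.9%


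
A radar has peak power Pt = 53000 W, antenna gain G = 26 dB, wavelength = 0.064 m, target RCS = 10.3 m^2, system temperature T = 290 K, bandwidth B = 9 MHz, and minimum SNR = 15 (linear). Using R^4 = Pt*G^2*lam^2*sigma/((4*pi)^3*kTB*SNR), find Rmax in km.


G_lin = 10^(26/10) = 398.107171
R^4 = 53000 * 398.107171^2 * 0.064^2 * 10.3 / ((4*pi)^3 * 1.38e-23 * 290 * 9000000.0 * 15)
R^4 = 3.30547e17 m^4
R_max = (3.30547e17)^(1/4) = 23977.7 m = 24.0 km

24.0 km


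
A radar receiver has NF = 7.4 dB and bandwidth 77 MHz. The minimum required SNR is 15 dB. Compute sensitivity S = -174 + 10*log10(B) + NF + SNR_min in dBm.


10*log10(77000000.0) = 78.86
S = -174 + 78.86 + 7.4 + 15 = -72.7 dBm

-72.7 dBm


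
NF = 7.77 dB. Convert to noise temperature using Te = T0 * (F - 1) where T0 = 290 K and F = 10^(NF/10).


NF_lin = 10^(7.77/10) = 5.984116
Te = 290 * (5.984116 - 1) = 1445.4 K

1445.4 K


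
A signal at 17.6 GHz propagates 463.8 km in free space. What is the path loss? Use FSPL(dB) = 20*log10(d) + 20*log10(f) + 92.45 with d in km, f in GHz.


20*log10(463.8) = 53.33
20*log10(17.6) = 24.91
FSPL = 170.7 dB

170.7 dB


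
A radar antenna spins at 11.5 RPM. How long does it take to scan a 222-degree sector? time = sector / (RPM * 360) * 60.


t = 222 / (11.5 * 360) * 60 = 3.22 s

3.22 s


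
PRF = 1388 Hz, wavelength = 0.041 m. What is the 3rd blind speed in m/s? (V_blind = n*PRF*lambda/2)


V_blind = 3 * 1388 * 0.041 / 2 = 85.4 m/s

85.4 m/s


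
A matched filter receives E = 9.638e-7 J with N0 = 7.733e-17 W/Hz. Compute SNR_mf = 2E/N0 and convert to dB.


SNR_lin = 2 * 9.638e-7 / 7.733e-17 = 2.493e10
SNR_dB = 10*log10(2.493e10) = 104.0 dB

104.0 dB


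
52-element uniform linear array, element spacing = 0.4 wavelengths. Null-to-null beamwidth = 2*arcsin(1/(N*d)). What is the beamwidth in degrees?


1/(N*d) = 1/(52*0.4) = 0.048077
BW = 2*arcsin(0.048077) = 5.5 degrees

5.5 degrees


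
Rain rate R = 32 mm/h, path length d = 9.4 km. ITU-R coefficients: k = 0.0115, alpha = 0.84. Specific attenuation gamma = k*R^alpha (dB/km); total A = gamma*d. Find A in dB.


gamma = 0.0115 * 32^0.84 = 0.21136 dB/km
A = 0.21136 * 9.4 = 1.99 dB

1.99 dB


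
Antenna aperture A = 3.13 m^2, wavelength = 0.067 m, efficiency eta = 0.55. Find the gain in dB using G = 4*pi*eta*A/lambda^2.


G_linear = 4*pi*0.55*3.13/0.067^2 = 4819.11
G_dB = 10*log10(4819.11) = 36.8 dB

36.8 dB


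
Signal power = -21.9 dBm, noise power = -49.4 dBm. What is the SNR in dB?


SNR = -21.9 - (-49.4) = 27.5 dB

27.5 dB


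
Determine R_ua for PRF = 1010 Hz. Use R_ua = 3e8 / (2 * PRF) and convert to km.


R_ua = 3e8 / (2 * 1010) = 148514.9 m = 148.5 km

148.5 km


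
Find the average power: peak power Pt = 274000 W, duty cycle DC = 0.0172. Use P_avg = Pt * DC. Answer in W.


P_avg = 274000 * 0.0172 = 4712.8 W

4712.8 W


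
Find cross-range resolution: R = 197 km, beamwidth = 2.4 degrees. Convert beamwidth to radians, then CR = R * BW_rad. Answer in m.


BW_rad = 0.041887902
CR = 197000 * 0.041887902 = 8251.9 m

8251.9 m


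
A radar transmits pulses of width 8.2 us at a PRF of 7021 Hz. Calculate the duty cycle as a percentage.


DC = 8.2e-6 * 7021 * 100 = 5.76%

5.76%


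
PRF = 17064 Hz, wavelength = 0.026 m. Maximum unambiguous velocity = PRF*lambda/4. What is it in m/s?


V_ua = 17064 * 0.026 / 4 = 110.9 m/s

110.9 m/s


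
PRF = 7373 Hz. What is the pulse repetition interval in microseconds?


PRI = 1/7373 = 0.00013563 s = 135.6 us

135.6 us


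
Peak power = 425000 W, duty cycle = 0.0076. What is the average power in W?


P_avg = 425000 * 0.0076 = 3230.0 W

3230.0 W


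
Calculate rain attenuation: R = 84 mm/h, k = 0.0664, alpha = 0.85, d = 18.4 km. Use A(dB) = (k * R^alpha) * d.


gamma = 0.0664 * 84^0.85 = 2.869495 dB/km
A = 2.869495 * 18.4 = 52.8 dB

52.8 dB


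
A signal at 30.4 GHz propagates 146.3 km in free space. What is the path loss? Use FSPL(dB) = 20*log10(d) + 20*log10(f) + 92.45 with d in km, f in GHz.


20*log10(146.3) = 43.3
20*log10(30.4) = 29.66
FSPL = 165.4 dB

165.4 dB


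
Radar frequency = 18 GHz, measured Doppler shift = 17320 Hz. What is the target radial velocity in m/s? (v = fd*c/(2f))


v = 17320 * 3e8 / (2 * 18000000000.0) = 144.3 m/s

144.3 m/s


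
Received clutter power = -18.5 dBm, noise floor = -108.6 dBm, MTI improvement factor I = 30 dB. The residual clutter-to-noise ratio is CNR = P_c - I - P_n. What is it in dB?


CNR = -18.5 - 30 - (-108.6) = 60.1 dB

60.1 dB


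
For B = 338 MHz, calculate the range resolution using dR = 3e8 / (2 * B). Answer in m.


dR = 3e8 / (2 * 338000000.0) = 0.44 m

0.44 m


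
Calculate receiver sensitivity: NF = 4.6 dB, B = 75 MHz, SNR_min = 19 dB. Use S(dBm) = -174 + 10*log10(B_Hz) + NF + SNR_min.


10*log10(75000000.0) = 78.75
S = -174 + 78.75 + 4.6 + 19 = -71.6 dBm

-71.6 dBm


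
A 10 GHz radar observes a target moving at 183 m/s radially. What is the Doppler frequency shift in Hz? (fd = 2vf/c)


fd = 2 * 183 * 10000000000.0 / 3e8 = 12200.0 Hz

12200.0 Hz


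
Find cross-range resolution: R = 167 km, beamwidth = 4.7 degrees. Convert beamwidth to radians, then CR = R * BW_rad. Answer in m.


BW_rad = 0.082030475
CR = 167000 * 0.082030475 = 13699.1 m

13699.1 m


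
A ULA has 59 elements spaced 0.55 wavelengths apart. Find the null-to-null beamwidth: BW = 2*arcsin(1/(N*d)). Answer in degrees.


1/(N*d) = 1/(59*0.55) = 0.030817
BW = 2*arcsin(0.030817) = 3.5 degrees

3.5 degrees


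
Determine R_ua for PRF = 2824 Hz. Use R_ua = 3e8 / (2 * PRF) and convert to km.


R_ua = 3e8 / (2 * 2824) = 53116.1 m = 53.1 km

53.1 km


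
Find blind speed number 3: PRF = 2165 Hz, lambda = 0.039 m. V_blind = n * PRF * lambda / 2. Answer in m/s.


V_blind = 3 * 2165 * 0.039 / 2 = 126.7 m/s

126.7 m/s


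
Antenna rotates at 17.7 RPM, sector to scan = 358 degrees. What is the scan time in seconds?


t = 358 / (17.7 * 360) * 60 = 3.37 s

3.37 s


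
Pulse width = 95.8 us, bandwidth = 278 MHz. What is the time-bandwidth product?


TBP = 95.8 * 278 = 26632.4

26632.4


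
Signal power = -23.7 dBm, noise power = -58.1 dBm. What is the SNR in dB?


SNR = -23.7 - (-58.1) = 34.4 dB

34.4 dB


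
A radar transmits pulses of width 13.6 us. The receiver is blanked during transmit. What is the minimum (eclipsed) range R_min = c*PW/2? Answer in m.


R_min = 3e8 * 13.6e-6 / 2 = 2040.0 m

2040.0 m


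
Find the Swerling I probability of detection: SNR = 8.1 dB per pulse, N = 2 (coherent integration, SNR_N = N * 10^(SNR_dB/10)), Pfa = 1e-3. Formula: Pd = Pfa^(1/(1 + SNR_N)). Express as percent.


SNR_lin = 10^(8.1/10) = 6.45654
SNR_N = 2 * 6.45654 = 12.91308
1/(1 + SNR_N) = 1/13.91308 = 0.0718748
Pd = (1e-3)^0.0718748 = 0.60866
Pd = 60.9%

60.9%


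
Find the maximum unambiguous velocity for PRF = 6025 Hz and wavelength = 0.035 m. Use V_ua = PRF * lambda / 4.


V_ua = 6025 * 0.035 / 4 = 52.7 m/s

52.7 m/s


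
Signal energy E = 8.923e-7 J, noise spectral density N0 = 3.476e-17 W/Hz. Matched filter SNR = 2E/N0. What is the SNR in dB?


SNR_lin = 2 * 8.923e-7 / 3.476e-17 = 5.134e10
SNR_dB = 10*log10(5.134e10) = 107.1 dB

107.1 dB


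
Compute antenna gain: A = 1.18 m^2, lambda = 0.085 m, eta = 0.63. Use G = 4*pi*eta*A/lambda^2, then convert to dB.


G_linear = 4*pi*0.63*1.18/0.085^2 = 1292.99
G_dB = 10*log10(1292.99) = 31.1 dB

31.1 dB


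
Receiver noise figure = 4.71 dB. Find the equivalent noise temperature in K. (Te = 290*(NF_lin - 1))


NF_lin = 10^(4.71/10) = 2.958012
Te = 290 * (2.958012 - 1) = 567.8 K

567.8 K


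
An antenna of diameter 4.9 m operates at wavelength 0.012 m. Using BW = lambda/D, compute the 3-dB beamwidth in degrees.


BW_rad = 0.012 / 4.9 = 0.002449
BW_deg = 0.14 degrees

0.14 degrees


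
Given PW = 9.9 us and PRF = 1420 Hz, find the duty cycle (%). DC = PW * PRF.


DC = 9.9e-6 * 1420 * 100 = 1.41%

1.41%


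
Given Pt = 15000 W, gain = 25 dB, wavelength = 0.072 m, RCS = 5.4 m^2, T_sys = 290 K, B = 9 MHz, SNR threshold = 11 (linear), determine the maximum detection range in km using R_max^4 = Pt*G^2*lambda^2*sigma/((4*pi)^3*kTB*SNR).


G_lin = 10^(25/10) = 316.227766
R^4 = 15000 * 316.227766^2 * 0.072^2 * 5.4 / ((4*pi)^3 * 1.38e-23 * 290 * 9000000.0 * 11)
R^4 = 5.34082e16 m^4
R_max = (5.34082e16)^(1/4) = 15202.0 m = 15.2 km

15.2 km


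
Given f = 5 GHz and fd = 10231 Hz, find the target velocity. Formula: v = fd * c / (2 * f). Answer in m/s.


v = 10231 * 3e8 / (2 * 5000000000.0) = 306.9 m/s

306.9 m/s


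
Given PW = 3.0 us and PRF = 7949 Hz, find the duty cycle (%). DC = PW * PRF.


DC = 3.0e-6 * 7949 * 100 = 2.38%

2.38%


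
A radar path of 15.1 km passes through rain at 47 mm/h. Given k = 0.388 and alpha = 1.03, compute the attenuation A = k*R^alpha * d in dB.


gamma = 0.388 * 47^1.03 = 20.468806 dB/km
A = 20.468806 * 15.1 = 309.08 dB

309.08 dB


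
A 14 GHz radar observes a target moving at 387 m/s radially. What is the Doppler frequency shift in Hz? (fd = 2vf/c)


fd = 2 * 387 * 14000000000.0 / 3e8 = 36120.0 Hz

36120.0 Hz


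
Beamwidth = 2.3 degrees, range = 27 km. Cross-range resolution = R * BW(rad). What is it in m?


BW_rad = 0.040142573
CR = 27000 * 0.040142573 = 1083.8 m

1083.8 m


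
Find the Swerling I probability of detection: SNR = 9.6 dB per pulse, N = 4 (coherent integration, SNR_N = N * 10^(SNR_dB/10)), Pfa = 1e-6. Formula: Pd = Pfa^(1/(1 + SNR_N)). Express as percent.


SNR_lin = 10^(9.6/10) = 9.12011
SNR_N = 4 * 9.12011 = 36.48044
1/(1 + SNR_N) = 1/37.48044 = 0.0266806
Pd = (1e-6)^0.0266806 = 0.6917
Pd = 69.2%

69.2%


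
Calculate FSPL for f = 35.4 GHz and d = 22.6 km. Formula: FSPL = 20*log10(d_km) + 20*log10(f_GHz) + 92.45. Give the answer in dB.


20*log10(22.6) = 27.08
20*log10(35.4) = 30.98
FSPL = 150.5 dB

150.5 dB


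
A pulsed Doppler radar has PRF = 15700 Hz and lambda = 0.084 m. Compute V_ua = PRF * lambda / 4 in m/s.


V_ua = 15700 * 0.084 / 4 = 329.7 m/s

329.7 m/s


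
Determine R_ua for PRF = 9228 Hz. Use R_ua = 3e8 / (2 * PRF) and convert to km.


R_ua = 3e8 / (2 * 9228) = 16254.9 m = 16.3 km

16.3 km


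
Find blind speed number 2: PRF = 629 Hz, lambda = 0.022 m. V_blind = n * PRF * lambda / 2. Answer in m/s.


V_blind = 2 * 629 * 0.022 / 2 = 13.8 m/s

13.8 m/s


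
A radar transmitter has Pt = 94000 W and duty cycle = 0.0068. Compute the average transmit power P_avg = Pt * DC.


P_avg = 94000 * 0.0068 = 639.2 W

639.2 W


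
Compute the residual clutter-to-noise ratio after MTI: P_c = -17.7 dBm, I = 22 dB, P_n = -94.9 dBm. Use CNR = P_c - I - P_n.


CNR = -17.7 - 22 - (-94.9) = 55.2 dB

55.2 dB


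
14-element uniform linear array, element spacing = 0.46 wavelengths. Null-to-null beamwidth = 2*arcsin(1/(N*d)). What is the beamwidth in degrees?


1/(N*d) = 1/(14*0.46) = 0.15528
BW = 2*arcsin(0.15528) = 17.9 degrees

17.9 degrees


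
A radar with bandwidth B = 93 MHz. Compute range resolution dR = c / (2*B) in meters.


dR = 3e8 / (2 * 93000000.0) = 1.61 m

1.61 m


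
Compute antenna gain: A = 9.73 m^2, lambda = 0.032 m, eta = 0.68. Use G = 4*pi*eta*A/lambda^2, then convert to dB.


G_linear = 4*pi*0.68*9.73/0.032^2 = 81195.44
G_dB = 10*log10(81195.44) = 49.1 dB

49.1 dB


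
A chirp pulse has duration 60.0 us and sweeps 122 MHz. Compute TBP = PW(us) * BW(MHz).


TBP = 60.0 * 122 = 7320.0

7320.0


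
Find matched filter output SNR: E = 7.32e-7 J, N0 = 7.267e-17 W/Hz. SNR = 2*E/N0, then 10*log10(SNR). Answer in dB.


SNR_lin = 2 * 7.32e-7 / 7.267e-17 = 2.015e10
SNR_dB = 10*log10(2.015e10) = 103.0 dB

103.0 dB


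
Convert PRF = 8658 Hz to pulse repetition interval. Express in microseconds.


PRI = 1/8658 = 0.0001155001 s = 115.5 us

115.5 us


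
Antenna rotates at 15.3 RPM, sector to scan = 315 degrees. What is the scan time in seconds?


t = 315 / (15.3 * 360) * 60 = 3.43 s

3.43 s


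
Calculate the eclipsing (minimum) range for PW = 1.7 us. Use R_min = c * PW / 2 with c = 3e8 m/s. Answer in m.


R_min = 3e8 * 1.7e-6 / 2 = 255.0 m

255.0 m


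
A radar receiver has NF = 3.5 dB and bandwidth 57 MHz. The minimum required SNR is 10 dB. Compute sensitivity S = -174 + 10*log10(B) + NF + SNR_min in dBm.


10*log10(57000000.0) = 77.56
S = -174 + 77.56 + 3.5 + 10 = -82.9 dBm

-82.9 dBm


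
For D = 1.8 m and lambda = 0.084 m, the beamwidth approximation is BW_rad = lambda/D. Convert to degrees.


BW_rad = 0.084 / 1.8 = 0.046667
BW_deg = 2.67 degrees

2.67 degrees


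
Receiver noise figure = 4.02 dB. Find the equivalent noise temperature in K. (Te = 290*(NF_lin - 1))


NF_lin = 10^(4.02/10) = 2.523481
Te = 290 * (2.523481 - 1) = 441.8 K

441.8 K


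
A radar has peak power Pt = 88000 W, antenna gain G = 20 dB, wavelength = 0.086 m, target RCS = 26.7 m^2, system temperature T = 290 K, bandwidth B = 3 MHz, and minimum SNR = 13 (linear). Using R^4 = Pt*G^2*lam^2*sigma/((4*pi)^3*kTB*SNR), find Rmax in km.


G_lin = 10^(20/10) = 100.0
R^4 = 88000 * 100.0^2 * 0.086^2 * 26.7 / ((4*pi)^3 * 1.38e-23 * 290 * 3000000.0 * 13)
R^4 = 5.61073e17 m^4
R_max = (5.61073e17)^(1/4) = 27368.7 m = 27.4 km

27.4 km


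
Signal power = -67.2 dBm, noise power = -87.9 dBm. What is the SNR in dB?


SNR = -67.2 - (-87.9) = 20.7 dB

20.7 dB


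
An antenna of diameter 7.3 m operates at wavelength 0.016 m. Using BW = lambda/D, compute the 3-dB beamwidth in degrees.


BW_rad = 0.016 / 7.3 = 0.002192
BW_deg = 0.13 degrees

0.13 degrees


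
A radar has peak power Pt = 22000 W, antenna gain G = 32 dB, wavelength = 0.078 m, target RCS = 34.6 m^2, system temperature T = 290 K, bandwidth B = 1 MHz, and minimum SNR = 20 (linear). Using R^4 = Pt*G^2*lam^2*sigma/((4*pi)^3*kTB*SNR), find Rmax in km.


G_lin = 10^(32/10) = 1584.893192
R^4 = 22000 * 1584.893192^2 * 0.078^2 * 34.6 / ((4*pi)^3 * 1.38e-23 * 290 * 1000000.0 * 20)
R^4 = 7.32405e19 m^4
R_max = (7.32405e19)^(1/4) = 92509.8 m = 92.5 km

92.5 km


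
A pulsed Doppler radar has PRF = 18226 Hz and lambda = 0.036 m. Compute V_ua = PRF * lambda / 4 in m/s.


V_ua = 18226 * 0.036 / 4 = 164.0 m/s

164.0 m/s


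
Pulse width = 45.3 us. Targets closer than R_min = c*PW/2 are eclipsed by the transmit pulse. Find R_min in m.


R_min = 3e8 * 45.3e-6 / 2 = 6795.0 m

6795.0 m


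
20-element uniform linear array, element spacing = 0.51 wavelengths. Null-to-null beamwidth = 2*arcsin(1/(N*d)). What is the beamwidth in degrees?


1/(N*d) = 1/(20*0.51) = 0.098039
BW = 2*arcsin(0.098039) = 11.3 degrees

11.3 degrees


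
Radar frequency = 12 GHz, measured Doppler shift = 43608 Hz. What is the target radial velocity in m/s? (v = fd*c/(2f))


v = 43608 * 3e8 / (2 * 12000000000.0) = 545.1 m/s

545.1 m/s


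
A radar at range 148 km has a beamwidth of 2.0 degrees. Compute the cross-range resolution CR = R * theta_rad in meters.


BW_rad = 0.034906585
CR = 148000 * 0.034906585 = 5166.2 m

5166.2 m


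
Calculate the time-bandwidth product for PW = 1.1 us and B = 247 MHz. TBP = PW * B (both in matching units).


TBP = 1.1 * 247 = 271.7

271.7


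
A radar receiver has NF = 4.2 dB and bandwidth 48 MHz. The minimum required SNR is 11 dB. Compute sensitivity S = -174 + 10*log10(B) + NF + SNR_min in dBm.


10*log10(48000000.0) = 76.81
S = -174 + 76.81 + 4.2 + 11 = -82.0 dBm

-82.0 dBm


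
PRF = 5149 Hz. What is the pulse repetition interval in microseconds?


PRI = 1/5149 = 0.0001942125 s = 194.2 us

194.2 us


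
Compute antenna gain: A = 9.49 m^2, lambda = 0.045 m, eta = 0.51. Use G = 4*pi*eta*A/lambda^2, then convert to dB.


G_linear = 4*pi*0.51*9.49/0.045^2 = 30034.56
G_dB = 10*log10(30034.56) = 44.8 dB

44.8 dB


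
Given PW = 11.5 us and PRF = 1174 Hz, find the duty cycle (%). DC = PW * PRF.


DC = 11.5e-6 * 1174 * 100 = 1.35%

1.35%


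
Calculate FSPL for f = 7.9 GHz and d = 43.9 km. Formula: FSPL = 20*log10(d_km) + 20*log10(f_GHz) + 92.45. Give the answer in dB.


20*log10(43.9) = 32.85
20*log10(7.9) = 17.95
FSPL = 143.3 dB

143.3 dB


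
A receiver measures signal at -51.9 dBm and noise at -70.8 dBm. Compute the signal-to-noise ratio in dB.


SNR = -51.9 - (-70.8) = 18.9 dB

18.9 dB


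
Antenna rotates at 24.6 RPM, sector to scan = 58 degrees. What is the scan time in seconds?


t = 58 / (24.6 * 360) * 60 = 0.39 s

0.39 s


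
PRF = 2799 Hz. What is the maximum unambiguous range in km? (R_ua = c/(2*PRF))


R_ua = 3e8 / (2 * 2799) = 53590.6 m = 53.6 km

53.6 km


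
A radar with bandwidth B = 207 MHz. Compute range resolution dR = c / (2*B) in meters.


dR = 3e8 / (2 * 207000000.0) = 0.72 m

0.72 m


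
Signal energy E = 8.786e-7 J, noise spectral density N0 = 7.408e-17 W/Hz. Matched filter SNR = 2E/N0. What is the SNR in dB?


SNR_lin = 2 * 8.786e-7 / 7.408e-17 = 2.372e10
SNR_dB = 10*log10(2.372e10) = 103.8 dB

103.8 dB


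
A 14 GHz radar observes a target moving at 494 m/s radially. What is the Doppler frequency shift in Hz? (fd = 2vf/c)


fd = 2 * 494 * 14000000000.0 / 3e8 = 46106.7 Hz

46106.7 Hz


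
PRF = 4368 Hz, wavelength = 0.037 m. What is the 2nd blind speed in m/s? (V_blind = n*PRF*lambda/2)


V_blind = 2 * 4368 * 0.037 / 2 = 161.6 m/s

161.6 m/s


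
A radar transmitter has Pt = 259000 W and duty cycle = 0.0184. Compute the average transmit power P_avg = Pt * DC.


P_avg = 259000 * 0.0184 = 4765.6 W

4765.6 W


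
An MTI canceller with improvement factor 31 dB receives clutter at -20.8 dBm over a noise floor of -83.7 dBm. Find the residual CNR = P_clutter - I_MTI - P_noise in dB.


CNR = -20.8 - 31 - (-83.7) = 31.9 dB

31.9 dB


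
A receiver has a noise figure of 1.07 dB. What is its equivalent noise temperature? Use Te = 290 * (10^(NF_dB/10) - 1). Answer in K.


NF_lin = 10^(1.07/10) = 1.279381
Te = 290 * (1.279381 - 1) = 81.0 K

81.0 K


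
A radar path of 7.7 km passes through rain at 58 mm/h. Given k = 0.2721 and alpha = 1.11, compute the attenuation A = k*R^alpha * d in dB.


gamma = 0.2721 * 58^1.11 = 24.667982 dB/km
A = 24.667982 * 7.7 = 189.94 dB

189.94 dB


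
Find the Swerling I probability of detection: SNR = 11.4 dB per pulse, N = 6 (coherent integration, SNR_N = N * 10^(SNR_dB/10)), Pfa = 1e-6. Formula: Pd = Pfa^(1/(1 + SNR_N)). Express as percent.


SNR_lin = 10^(11.4/10) = 13.80384
SNR_N = 6 * 13.80384 = 82.82304
1/(1 + SNR_N) = 1/83.82304 = 0.0119299
Pd = (1e-6)^0.0119299 = 0.84805
Pd = 84.8%

84.8%


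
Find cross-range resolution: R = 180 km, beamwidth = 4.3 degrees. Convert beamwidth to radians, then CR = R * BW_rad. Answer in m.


BW_rad = 0.075049158
CR = 180000 * 0.075049158 = 13508.8 m

13508.8 m


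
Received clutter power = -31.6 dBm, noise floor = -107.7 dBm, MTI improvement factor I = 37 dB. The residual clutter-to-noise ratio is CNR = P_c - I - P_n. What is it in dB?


CNR = -31.6 - 37 - (-107.7) = 39.1 dB

39.1 dB


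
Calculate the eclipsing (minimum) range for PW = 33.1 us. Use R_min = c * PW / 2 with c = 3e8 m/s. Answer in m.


R_min = 3e8 * 33.1e-6 / 2 = 4965.0 m

4965.0 m


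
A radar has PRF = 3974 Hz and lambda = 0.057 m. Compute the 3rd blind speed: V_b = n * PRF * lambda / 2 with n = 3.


V_blind = 3 * 3974 * 0.057 / 2 = 339.8 m/s

339.8 m/s


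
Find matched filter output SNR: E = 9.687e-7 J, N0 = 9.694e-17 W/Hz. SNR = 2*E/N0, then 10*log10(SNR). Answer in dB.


SNR_lin = 2 * 9.687e-7 / 9.694e-17 = 1.999e10
SNR_dB = 10*log10(1.999e10) = 103.0 dB

103.0 dB


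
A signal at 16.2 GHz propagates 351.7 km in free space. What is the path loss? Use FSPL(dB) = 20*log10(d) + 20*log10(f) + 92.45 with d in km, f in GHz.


20*log10(351.7) = 50.92
20*log10(16.2) = 24.19
FSPL = 167.6 dB

167.6 dB


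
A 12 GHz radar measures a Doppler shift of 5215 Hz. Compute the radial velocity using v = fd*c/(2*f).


v = 5215 * 3e8 / (2 * 12000000000.0) = 65.2 m/s

65.2 m/s


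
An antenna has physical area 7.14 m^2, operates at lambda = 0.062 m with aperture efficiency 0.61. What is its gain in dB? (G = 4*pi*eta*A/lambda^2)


G_linear = 4*pi*0.61*7.14/0.062^2 = 14238.18
G_dB = 10*log10(14238.18) = 41.5 dB

41.5 dB


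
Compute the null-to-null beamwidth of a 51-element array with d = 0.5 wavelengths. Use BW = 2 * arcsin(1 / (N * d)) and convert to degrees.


1/(N*d) = 1/(51*0.5) = 0.039216
BW = 2*arcsin(0.039216) = 4.5 degrees

4.5 degrees


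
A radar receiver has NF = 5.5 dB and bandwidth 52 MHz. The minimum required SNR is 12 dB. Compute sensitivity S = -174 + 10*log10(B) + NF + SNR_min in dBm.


10*log10(52000000.0) = 77.16
S = -174 + 77.16 + 5.5 + 12 = -79.3 dBm

-79.3 dBm


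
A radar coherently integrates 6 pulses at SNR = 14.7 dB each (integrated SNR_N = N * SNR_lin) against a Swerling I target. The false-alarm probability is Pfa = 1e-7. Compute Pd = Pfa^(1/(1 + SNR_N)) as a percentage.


SNR_lin = 10^(14.7/10) = 29.51209
SNR_N = 6 * 29.51209 = 177.07254
1/(1 + SNR_N) = 1/178.07254 = 0.0056157
Pd = (1e-7)^0.0056157 = 0.91346
Pd = 91.3%

91.3%


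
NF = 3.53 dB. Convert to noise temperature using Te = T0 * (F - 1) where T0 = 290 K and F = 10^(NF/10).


NF_lin = 10^(3.53/10) = 2.254239
Te = 290 * (2.254239 - 1) = 363.7 K

363.7 K


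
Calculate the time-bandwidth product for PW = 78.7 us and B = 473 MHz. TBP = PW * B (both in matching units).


TBP = 78.7 * 473 = 37225.1

37225.1


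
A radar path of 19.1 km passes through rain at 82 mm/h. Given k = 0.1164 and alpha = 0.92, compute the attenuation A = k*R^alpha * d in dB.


gamma = 0.1164 * 82^0.92 = 6.709061 dB/km
A = 6.709061 * 19.1 = 128.14 dB

128.14 dB


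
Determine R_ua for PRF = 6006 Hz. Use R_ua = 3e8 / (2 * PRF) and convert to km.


R_ua = 3e8 / (2 * 6006) = 24975.0 m = 25.0 km

25.0 km


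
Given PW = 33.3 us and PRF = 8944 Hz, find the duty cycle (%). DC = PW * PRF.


DC = 33.3e-6 * 8944 * 100 = 29.78%

29.78%


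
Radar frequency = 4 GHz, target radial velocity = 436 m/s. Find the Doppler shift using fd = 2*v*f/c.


fd = 2 * 436 * 4000000000.0 / 3e8 = 11626.7 Hz

11626.7 Hz


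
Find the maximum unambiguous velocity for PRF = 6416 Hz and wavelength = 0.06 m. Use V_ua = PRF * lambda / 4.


V_ua = 6416 * 0.06 / 4 = 96.2 m/s

96.2 m/s


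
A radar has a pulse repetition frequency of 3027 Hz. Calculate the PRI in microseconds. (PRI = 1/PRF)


PRI = 1/3027 = 0.0003303601 s = 330.4 us

330.4 us


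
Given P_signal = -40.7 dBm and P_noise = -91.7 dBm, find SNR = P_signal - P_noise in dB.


SNR = -40.7 - (-91.7) = 51.0 dB

51.0 dB


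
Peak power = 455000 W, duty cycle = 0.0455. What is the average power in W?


P_avg = 455000 * 0.0455 = 20702.5 W

20702.5 W


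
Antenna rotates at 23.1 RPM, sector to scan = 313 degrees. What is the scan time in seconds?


t = 313 / (23.1 * 360) * 60 = 2.26 s

2.26 s


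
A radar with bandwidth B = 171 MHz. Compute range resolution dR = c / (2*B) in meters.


dR = 3e8 / (2 * 171000000.0) = 0.88 m

0.88 m


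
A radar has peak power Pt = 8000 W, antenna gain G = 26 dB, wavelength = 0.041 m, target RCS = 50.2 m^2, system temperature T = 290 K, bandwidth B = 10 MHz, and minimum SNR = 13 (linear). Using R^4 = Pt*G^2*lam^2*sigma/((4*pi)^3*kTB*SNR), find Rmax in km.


G_lin = 10^(26/10) = 398.107171
R^4 = 8000 * 398.107171^2 * 0.041^2 * 50.2 / ((4*pi)^3 * 1.38e-23 * 290 * 10000000.0 * 13)
R^4 = 1.03636e17 m^4
R_max = (1.03636e17)^(1/4) = 17942.3 m = 17.9 km

17.9 km


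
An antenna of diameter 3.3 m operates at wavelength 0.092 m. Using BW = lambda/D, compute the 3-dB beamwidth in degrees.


BW_rad = 0.092 / 3.3 = 0.027879
BW_deg = 1.6 degrees

1.6 degrees


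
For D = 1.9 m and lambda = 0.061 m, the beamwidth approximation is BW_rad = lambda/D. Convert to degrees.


BW_rad = 0.061 / 1.9 = 0.032105
BW_deg = 1.84 degrees

1.84 degrees


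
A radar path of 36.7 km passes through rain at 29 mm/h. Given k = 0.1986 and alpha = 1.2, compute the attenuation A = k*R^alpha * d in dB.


gamma = 0.1986 * 29^1.2 = 11.294236 dB/km
A = 11.294236 * 36.7 = 414.5 dB

414.5 dB


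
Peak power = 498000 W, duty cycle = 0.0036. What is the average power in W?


P_avg = 498000 * 0.0036 = 1792.8 W

1792.8 W


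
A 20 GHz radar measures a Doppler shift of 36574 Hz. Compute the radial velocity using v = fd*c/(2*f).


v = 36574 * 3e8 / (2 * 20000000000.0) = 274.3 m/s

274.3 m/s


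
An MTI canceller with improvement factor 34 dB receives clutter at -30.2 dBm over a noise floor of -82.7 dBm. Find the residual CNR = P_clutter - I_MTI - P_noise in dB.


CNR = -30.2 - 34 - (-82.7) = 18.5 dB

18.5 dB


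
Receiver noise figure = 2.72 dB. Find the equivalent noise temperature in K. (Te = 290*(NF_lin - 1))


NF_lin = 10^(2.72/10) = 1.870682
Te = 290 * (1.870682 - 1) = 252.5 K

252.5 K


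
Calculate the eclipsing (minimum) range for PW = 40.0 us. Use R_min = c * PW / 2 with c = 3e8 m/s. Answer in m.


R_min = 3e8 * 40.0e-6 / 2 = 6000.0 m

6000.0 m


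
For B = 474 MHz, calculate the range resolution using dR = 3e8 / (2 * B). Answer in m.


dR = 3e8 / (2 * 474000000.0) = 0.32 m

0.32 m


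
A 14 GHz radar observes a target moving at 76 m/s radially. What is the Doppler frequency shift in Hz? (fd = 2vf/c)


fd = 2 * 76 * 14000000000.0 / 3e8 = 7093.3 Hz

7093.3 Hz


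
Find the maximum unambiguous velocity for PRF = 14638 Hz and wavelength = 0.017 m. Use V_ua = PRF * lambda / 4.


V_ua = 14638 * 0.017 / 4 = 62.2 m/s

62.2 m/s


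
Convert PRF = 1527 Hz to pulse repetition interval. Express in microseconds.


PRI = 1/1527 = 0.0006548788 s = 654.9 us

654.9 us


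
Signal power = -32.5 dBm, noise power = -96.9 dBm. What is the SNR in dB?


SNR = -32.5 - (-96.9) = 64.4 dB

64.4 dB


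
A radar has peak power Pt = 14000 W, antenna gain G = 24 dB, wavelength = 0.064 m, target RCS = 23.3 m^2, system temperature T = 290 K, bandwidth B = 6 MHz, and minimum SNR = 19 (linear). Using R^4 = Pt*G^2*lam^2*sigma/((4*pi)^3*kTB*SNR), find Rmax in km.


G_lin = 10^(24/10) = 251.188643
R^4 = 14000 * 251.188643^2 * 0.064^2 * 23.3 / ((4*pi)^3 * 1.38e-23 * 290 * 6000000.0 * 19)
R^4 = 9.31177e16 m^4
R_max = (9.31177e16)^(1/4) = 17468.6 m = 17.5 km

17.5 km


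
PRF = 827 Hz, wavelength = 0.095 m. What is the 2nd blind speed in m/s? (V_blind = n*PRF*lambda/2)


V_blind = 2 * 827 * 0.095 / 2 = 78.6 m/s

78.6 m/s


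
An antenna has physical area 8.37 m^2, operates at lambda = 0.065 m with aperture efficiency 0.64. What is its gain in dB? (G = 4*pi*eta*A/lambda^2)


G_linear = 4*pi*0.64*8.37/0.065^2 = 15932.67
G_dB = 10*log10(15932.67) = 42.0 dB

42.0 dB


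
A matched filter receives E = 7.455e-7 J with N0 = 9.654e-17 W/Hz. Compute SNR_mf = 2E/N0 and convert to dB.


SNR_lin = 2 * 7.455e-7 / 9.654e-17 = 1.544e10
SNR_dB = 10*log10(1.544e10) = 101.9 dB

101.9 dB


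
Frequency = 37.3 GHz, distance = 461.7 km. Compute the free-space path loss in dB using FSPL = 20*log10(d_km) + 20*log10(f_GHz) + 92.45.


20*log10(461.7) = 53.29
20*log10(37.3) = 31.43
FSPL = 177.2 dB

177.2 dB


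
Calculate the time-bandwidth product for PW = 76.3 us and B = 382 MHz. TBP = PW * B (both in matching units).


TBP = 76.3 * 382 = 29146.6

29146.6


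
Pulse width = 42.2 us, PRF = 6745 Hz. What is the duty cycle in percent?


DC = 42.2e-6 * 6745 * 100 = 28.46%

28.46%


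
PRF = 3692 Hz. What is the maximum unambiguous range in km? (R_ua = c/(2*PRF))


R_ua = 3e8 / (2 * 3692) = 40628.4 m = 40.6 km

40.6 km


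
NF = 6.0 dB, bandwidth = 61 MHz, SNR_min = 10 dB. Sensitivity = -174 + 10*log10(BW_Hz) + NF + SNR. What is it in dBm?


10*log10(61000000.0) = 77.85
S = -174 + 77.85 + 6.0 + 10 = -80.1 dBm

-80.1 dBm


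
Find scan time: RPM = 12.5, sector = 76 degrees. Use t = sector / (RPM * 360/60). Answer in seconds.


t = 76 / (12.5 * 360) * 60 = 1.01 s

1.01 s


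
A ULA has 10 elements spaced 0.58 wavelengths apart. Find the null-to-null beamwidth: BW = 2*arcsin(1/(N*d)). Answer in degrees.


1/(N*d) = 1/(10*0.58) = 0.172414
BW = 2*arcsin(0.172414) = 19.9 degrees

19.9 degrees


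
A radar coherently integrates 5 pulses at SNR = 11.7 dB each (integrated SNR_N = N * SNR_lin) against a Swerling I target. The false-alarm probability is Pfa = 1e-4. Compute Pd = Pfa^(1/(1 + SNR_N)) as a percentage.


SNR_lin = 10^(11.7/10) = 14.79108
SNR_N = 5 * 14.79108 = 73.9554
1/(1 + SNR_N) = 1/74.9554 = 0.0133413
Pd = (1e-4)^0.0133413 = 0.88437
Pd = 88.4%

88.4%


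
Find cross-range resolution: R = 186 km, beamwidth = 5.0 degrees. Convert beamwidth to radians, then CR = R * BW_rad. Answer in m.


BW_rad = 0.087266463
CR = 186000 * 0.087266463 = 16231.6 m

16231.6 m


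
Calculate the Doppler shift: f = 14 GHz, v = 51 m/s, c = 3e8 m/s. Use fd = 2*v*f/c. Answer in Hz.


fd = 2 * 51 * 14000000000.0 / 3e8 = 4760.0 Hz

4760.0 Hz


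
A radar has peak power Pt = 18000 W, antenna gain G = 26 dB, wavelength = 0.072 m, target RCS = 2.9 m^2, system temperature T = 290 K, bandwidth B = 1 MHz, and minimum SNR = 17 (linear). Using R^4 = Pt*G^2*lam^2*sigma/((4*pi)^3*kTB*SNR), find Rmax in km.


G_lin = 10^(26/10) = 398.107171
R^4 = 18000 * 398.107171^2 * 0.072^2 * 2.9 / ((4*pi)^3 * 1.38e-23 * 290 * 1000000.0 * 17)
R^4 = 3.17673e17 m^4
R_max = (3.17673e17)^(1/4) = 23740.8 m = 23.7 km

23.7 km


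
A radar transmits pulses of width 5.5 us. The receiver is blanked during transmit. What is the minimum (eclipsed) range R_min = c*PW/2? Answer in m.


R_min = 3e8 * 5.5e-6 / 2 = 825.0 m

825.0 m


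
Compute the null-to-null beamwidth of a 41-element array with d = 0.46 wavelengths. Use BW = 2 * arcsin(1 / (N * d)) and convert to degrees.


1/(N*d) = 1/(41*0.46) = 0.053022
BW = 2*arcsin(0.053022) = 6.1 degrees

6.1 degrees


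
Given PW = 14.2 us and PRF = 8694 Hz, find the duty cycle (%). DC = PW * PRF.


DC = 14.2e-6 * 8694 * 100 = 12.35%

12.35%


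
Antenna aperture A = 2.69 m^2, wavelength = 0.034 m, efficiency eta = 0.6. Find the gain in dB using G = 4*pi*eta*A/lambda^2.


G_linear = 4*pi*0.6*2.69/0.034^2 = 17545.09
G_dB = 10*log10(17545.09) = 42.4 dB

42.4 dB


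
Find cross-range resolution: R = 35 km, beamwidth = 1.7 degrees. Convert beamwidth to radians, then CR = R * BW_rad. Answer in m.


BW_rad = 0.029670597
CR = 35000 * 0.029670597 = 1038.5 m

1038.5 m


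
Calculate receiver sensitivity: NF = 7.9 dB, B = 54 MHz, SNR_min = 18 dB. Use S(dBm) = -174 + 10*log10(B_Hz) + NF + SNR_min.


10*log10(54000000.0) = 77.32
S = -174 + 77.32 + 7.9 + 18 = -70.8 dBm

-70.8 dBm


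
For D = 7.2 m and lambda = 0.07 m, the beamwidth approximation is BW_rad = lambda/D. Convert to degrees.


BW_rad = 0.07 / 7.2 = 0.009722
BW_deg = 0.56 degrees

0.56 degrees


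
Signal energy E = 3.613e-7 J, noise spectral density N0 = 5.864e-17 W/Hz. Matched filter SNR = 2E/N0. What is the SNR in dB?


SNR_lin = 2 * 3.613e-7 / 5.864e-17 = 1.232e10
SNR_dB = 10*log10(1.232e10) = 100.9 dB

100.9 dB


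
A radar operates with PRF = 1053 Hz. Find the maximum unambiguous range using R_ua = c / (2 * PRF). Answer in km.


R_ua = 3e8 / (2 * 1053) = 142450.1 m = 142.5 km

142.5 km


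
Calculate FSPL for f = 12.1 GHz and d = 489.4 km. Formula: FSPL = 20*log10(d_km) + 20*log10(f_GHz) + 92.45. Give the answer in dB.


20*log10(489.4) = 53.79
20*log10(12.1) = 21.66
FSPL = 167.9 dB

167.9 dB


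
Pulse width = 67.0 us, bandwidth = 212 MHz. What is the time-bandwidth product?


TBP = 67.0 * 212 = 14204.0

14204.0


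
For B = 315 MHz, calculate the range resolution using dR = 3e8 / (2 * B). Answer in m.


dR = 3e8 / (2 * 315000000.0) = 0.48 m

0.48 m


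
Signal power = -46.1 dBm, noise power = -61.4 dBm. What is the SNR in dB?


SNR = -46.1 - (-61.4) = 15.3 dB

15.3 dB


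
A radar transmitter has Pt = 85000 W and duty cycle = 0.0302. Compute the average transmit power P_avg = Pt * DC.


P_avg = 85000 * 0.0302 = 2567.0 W

2567.0 W


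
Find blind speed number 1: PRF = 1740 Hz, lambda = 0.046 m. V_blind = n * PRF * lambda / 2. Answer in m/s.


V_blind = 1 * 1740 * 0.046 / 2 = 40.0 m/s

40.0 m/s


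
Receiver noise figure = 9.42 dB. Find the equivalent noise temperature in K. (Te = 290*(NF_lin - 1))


NF_lin = 10^(9.42/10) = 8.749838
Te = 290 * (8.749838 - 1) = 2247.5 K

2247.5 K


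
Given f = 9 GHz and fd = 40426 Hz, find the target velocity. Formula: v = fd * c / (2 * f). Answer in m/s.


v = 40426 * 3e8 / (2 * 9000000000.0) = 673.8 m/s

673.8 m/s


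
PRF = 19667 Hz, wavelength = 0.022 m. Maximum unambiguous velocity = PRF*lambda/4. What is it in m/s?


V_ua = 19667 * 0.022 / 4 = 108.2 m/s

108.2 m/s


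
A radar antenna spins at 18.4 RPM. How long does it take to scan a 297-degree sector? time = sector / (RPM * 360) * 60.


t = 297 / (18.4 * 360) * 60 = 2.69 s

2.69 s


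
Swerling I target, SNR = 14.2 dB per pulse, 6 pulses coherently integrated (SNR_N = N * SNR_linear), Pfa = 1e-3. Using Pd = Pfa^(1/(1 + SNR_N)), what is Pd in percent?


SNR_lin = 10^(14.2/10) = 26.30268
SNR_N = 6 * 26.30268 = 157.81608
1/(1 + SNR_N) = 1/158.81608 = 0.0062966
Pd = (1e-3)^0.0062966 = 0.95744
Pd = 95.7%

95.7%
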